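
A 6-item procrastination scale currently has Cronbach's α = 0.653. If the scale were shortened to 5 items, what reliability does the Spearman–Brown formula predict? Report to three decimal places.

predicted reliability = 0.611

Length factor m = 5/6 = 0.8333
α' = m·α / (1 − (1−m)·α)
   = 5/6 × 0.653 / (1 − (1 − 5/6) × 0.653)
   = 0.5442 / 0.8912 = 0.611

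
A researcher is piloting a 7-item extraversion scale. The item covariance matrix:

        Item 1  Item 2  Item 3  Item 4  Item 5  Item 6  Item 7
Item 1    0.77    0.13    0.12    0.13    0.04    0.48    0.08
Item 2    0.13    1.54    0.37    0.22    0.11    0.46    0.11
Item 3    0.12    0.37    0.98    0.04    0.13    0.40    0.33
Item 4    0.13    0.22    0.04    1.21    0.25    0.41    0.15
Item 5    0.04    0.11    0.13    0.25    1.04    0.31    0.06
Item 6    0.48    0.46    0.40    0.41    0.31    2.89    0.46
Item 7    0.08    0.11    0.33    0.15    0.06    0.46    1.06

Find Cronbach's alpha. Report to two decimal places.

Cronbach's alpha = 0.59

sum of item variances = 0.77 + 1.54 + 0.98 + 1.21 + 1.04 + 2.89 + 1.06 = 9.49
Sum of the distinct covariances = 4.79
total variance = 9.49 + 2 × 4.79 = 19.07
α = (k/(k−1))·(1 − sum of item variances/total variance) = (7/6)·(1 − 9.49/19.07) = 0.59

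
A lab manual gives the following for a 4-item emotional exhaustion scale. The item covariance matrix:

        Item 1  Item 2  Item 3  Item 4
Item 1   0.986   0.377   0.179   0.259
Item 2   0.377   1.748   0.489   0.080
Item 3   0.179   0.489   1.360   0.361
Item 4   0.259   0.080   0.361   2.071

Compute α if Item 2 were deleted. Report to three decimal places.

Remaining items: Item 1, Item 3, Item 4 (k = 3).
ΣVar(i) = 0.986 + 1.360 + 2.071 = 4.417
total variance = 4.417 + 2 × 0.799 = 6.015
α (item deleted) = (3/2)·(1 − 4.417/6.015) = 0.399

α = 0.399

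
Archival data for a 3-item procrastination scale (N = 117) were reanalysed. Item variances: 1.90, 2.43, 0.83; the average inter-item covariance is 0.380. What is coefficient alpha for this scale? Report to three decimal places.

Σσ²ᵢ = 1.90 + 2.43 + 0.83 = 5.16
Sum of the 3 distinct covariances = 3 × 0.380 = 1.140
σ²_T = Σσ²ᵢ + 2·Σcov = 5.16 + 2 × 1.140 = 7.440
α = (3/2)·(1 − 5.16/7.440) = 0.460

coefficient alpha = 0.460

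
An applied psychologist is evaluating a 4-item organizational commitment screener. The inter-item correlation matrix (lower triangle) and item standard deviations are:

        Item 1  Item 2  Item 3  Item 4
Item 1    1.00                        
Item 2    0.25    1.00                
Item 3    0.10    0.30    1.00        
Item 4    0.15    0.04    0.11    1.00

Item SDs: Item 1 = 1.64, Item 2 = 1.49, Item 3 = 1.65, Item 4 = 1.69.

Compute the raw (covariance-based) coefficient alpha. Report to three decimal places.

Σσ²ᵢ = 1.64² + 1.49² + 1.65² + 1.69² = 10.4883
Covariances σ_ij = r_ij · s_i · s_j:
  σ(Item 1,Item 2) = 0.25 × 1.64 × 1.49 = 0.6109
  σ(Item 1,Item 3) = 0.10 × 1.64 × 1.65 = 0.2706
  σ(Item 1,Item 4) = 0.15 × 1.64 × 1.69 = 0.4157
  σ(Item 2,Item 3) = 0.30 × 1.49 × 1.65 = 0.7375
  σ(Item 2,Item 4) = 0.04 × 1.49 × 1.69 = 0.1007
  σ(Item 3,Item 4) = 0.11 × 1.65 × 1.69 = 0.3067
σ²_T = Σσ²ᵢ + 2·Σσ_ij = 10.4883 + 2 × 2.4421 = 15.3725
α = (4/3)·(1 − 10.4883/15.3725) = 0.424

coefficient alpha = 0.424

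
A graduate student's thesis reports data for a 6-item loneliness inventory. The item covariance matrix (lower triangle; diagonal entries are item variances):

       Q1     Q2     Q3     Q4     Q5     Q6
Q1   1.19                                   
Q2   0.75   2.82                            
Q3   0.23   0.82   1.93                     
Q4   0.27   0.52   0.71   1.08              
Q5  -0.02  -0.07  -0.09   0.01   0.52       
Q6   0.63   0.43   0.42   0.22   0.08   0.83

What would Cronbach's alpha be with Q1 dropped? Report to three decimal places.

Remaining items: Q2, Q3, Q4, Q5, Q6 (k = 5).
sum of item variances = 2.82 + 1.93 + 1.08 + 0.52 + 0.83 = 7.18
Var(T) = 7.18 + 2 × 3.05 = 13.28
α (item deleted) = (5/4)·(1 − 7.18/13.28) = 0.574

α = 0.574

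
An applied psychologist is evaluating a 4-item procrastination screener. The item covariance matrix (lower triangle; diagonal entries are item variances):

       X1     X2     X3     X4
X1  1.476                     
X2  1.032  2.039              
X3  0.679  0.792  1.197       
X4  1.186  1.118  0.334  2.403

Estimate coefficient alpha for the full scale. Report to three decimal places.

α = 0.788

Σσᵢ² = 1.476 + 2.039 + 1.197 + 2.403 = 7.115
Sum of off-diagonal covariances = 5.141
total variance = 7.115 + 2 × 5.141 = 17.397
α = (k/(k−1))·(1 − Σσᵢ²/total variance) = (4/3)·(1 − 7.115/17.397) = 0.788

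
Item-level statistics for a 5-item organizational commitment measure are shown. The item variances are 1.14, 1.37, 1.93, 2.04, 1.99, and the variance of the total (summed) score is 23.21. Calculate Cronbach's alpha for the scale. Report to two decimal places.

sum of item variances = 1.14 + 1.37 + 1.93 + 2.04 + 1.99 = 8.47
α = (k/(k−1))·(1 − sum of item variances/Var(T)) = (5/4)·(1 − 8.47/23.21) = 0.79

Cronbach's alpha = 0.79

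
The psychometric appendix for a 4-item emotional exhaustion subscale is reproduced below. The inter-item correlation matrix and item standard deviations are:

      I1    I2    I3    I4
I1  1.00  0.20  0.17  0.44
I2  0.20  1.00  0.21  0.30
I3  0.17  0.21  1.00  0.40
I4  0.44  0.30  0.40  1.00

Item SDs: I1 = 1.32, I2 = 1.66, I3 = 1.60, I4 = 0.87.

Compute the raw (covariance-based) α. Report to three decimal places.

Σσ²ᵢ = 1.32² + 1.66² + 1.60² + 0.87² = 7.8149
Covariances σ_ij = r_ij · s_i · s_j:
  σ(I1,I2) = 0.20 × 1.32 × 1.66 = 0.4382
  σ(I1,I3) = 0.17 × 1.32 × 1.60 = 0.3590
  σ(I1,I4) = 0.44 × 1.32 × 0.87 = 0.5053
  σ(I2,I3) = 0.21 × 1.66 × 1.60 = 0.5578
  σ(I2,I4) = 0.30 × 1.66 × 0.87 = 0.4333
  σ(I3,I4) = 0.40 × 1.60 × 0.87 = 0.5568
σ²_T = Σσ²ᵢ + 2·Σσ_ij = 7.8149 + 2 × 2.8504 = 13.5157
α = (4/3)·(1 − 7.8149/13.5157) = 0.562

α = 0.562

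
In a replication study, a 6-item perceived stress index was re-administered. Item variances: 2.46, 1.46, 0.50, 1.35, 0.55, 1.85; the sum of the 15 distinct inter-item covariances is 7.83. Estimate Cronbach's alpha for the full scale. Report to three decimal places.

Cronbach's alpha = 0.789

sum of item variances = 2.46 + 1.46 + 0.50 + 1.35 + 0.55 + 1.85 = 8.17
Sum of distinct covariances = 7.83
σ²_T = sum of item variances + 2·Σcov = 8.17 + 2 × 7.83 = 23.83
α = (6/5)·(1 − 8.17/23.83) = 0.789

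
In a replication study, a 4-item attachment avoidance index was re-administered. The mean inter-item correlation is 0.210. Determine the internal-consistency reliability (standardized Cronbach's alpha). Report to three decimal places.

α = 0.515

Standardized α = k·r̄ / (1 + (k−1)·r̄) = 4 × 0.210 / (1 + 3 × 0.210)
  = 0.8400 / 1.6300 = 0.515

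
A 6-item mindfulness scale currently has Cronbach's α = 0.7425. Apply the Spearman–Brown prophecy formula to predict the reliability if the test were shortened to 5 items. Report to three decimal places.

predicted reliability = 0.706

Length factor m = 5/6 = 0.8333
α' = m·α / (1 − (1−m)·α)
   = 5/6 × 0.7425 / (1 − (1 − 5/6) × 0.7425)
   = 0.6188 / 0.8762 = 0.706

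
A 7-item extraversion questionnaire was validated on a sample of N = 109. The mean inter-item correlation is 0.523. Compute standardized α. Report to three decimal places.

Standardized α = k·r̄ / (1 + (k−1)·r̄) = 7 × 0.523 / (1 + 6 × 0.523)
  = 3.6610 / 4.1380 = 0.885

α = 0.885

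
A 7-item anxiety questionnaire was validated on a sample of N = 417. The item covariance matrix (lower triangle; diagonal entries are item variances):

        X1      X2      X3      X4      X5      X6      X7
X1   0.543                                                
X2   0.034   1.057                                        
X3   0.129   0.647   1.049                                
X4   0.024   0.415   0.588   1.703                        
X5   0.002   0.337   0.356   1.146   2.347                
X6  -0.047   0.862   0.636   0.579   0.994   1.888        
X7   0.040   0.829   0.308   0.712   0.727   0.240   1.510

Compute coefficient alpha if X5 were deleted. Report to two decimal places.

α = 0.73

Remaining items: X1, X2, X3, X4, X6, X7 (k = 6).
Σσᵢ² = 0.543 + 1.057 + 1.049 + 1.703 + 1.888 + 1.510 = 7.750
total variance = 7.750 + 2 × 5.996 = 19.742
α (item deleted) = (6/5)·(1 − 7.750/19.742) = 0.73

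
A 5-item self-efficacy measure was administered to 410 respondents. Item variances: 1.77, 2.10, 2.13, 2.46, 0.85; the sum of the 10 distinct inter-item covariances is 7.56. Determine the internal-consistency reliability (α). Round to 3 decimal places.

Σσᵢ² = 1.77 + 2.10 + 2.13 + 2.46 + 0.85 = 9.31
Sum of distinct covariances = 7.56
σ²_total = Σσᵢ² + 2·Σcov = 9.31 + 2 × 7.56 = 24.43
α = (5/4)·(1 − 9.31/24.43) = 0.774

α = 0.774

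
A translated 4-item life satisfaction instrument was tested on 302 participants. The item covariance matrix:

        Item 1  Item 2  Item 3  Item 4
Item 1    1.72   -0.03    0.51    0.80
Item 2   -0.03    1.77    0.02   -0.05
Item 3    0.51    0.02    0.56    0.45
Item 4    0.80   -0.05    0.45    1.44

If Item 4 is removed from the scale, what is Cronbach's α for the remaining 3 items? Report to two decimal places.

Remaining items: Item 1, Item 2, Item 3 (k = 3).
Σσ²ᵢ = 1.72 + 1.77 + 0.56 = 4.05
σ²_T = 4.05 + 2 × 0.50 = 5.05
α (item deleted) = (3/2)·(1 − 4.05/5.05) = 0.30

α = 0.30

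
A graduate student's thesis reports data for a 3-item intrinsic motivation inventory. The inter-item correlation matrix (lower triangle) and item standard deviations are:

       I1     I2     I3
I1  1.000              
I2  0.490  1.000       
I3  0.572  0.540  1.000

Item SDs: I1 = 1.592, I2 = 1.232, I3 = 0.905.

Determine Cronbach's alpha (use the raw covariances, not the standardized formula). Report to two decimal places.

Σσ²ᵢ = 1.592² + 1.232² + 0.905² = 4.8713
Covariances σ_ij = r_ij · s_i · s_j:
  σ(I1,I2) = 0.490 × 1.592 × 1.232 = 0.9611
  σ(I1,I3) = 0.572 × 1.592 × 0.905 = 0.8241
  σ(I2,I3) = 0.540 × 1.232 × 0.905 = 0.6021
σ²_T = Σσ²ᵢ + 2·Σσ_ij = 4.8713 + 2 × 2.3873 = 9.6459
α = (3/2)·(1 − 4.8713/9.6459) = 0.74

α = 0.74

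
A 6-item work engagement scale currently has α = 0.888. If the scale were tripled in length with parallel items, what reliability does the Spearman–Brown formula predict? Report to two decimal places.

Length factor m = 3
α' = m·α / (1 + (m−1)·α)
   = 3 × 0.888 / (1 + (3 − 1) × 0.888)
   = 2.6640 / 2.7760 = 0.96

predicted reliability = 0.96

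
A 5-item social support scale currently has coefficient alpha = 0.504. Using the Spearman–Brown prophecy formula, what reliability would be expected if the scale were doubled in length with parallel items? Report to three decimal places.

predicted reliability = 0.670

Length factor m = 2
α' = m·α / (1 + (m−1)·α)
   = 2 × 0.504 / (1 + (2 − 1) × 0.504)
   = 1.0080 / 1.5040 = 0.670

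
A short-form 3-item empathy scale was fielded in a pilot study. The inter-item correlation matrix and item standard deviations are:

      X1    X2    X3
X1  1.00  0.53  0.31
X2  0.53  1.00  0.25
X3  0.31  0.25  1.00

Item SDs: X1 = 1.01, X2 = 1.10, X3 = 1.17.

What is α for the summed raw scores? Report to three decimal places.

α = 0.623

Σσ²ᵢ = 1.01² + 1.10² + 1.17² = 3.5990
Covariances σ_ij = r_ij · s_i · s_j:
  σ(X1,X2) = 0.53 × 1.01 × 1.10 = 0.5888
  σ(X1,X3) = 0.31 × 1.01 × 1.17 = 0.3663
  σ(X2,X3) = 0.25 × 1.10 × 1.17 = 0.3217
σ²_T = Σσ²ᵢ + 2·Σσ_ij = 3.5990 + 2 × 1.2768 = 6.1526
α = (3/2)·(1 − 3.5990/6.1526) = 0.623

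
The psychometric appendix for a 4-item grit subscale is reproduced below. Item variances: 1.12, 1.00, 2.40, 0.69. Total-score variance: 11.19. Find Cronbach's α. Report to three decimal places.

Cronbach's α = 0.713

Σσ²ᵢ = 1.12 + 1.00 + 2.40 + 0.69 = 5.21
α = (k/(k−1))·(1 − Σσ²ᵢ/σ²_total) = (4/3)·(1 − 5.21/11.19) = 0.713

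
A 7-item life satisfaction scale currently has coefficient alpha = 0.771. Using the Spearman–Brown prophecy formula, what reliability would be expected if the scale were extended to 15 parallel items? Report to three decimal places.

predicted reliability = 0.878

Length factor m = 15/7 = 2.1429
α' = m·α / (1 + (m−1)·α)
   = 15/7 × 0.771 / (1 + (15/7 − 1) × 0.771)
   = 1.6521 / 1.8811 = 0.878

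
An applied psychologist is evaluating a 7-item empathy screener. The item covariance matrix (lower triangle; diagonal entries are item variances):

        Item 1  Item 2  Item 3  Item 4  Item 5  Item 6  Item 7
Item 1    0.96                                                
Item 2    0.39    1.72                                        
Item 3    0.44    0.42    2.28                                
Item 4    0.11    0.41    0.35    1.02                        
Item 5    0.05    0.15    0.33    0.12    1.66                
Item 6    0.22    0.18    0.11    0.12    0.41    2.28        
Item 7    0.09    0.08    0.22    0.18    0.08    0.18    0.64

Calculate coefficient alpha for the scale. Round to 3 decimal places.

α = 0.546

Σσᵢ² = 0.96 + 1.72 + 2.28 + 1.02 + 1.66 + 2.28 + 0.64 = 10.56
Σ_{i<j} σ_ij = 4.64
Var(T) = 10.56 + 2 × 4.64 = 19.84
α = (k/(k−1))·(1 − Σσᵢ²/Var(T)) = (7/6)·(1 − 10.56/19.84) = 0.546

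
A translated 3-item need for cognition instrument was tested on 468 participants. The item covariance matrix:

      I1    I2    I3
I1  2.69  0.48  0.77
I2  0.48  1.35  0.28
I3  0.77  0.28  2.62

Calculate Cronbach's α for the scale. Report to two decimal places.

α = 0.47

Σσᵢ² = 2.69 + 1.35 + 2.62 = 6.66
Σ_{i<j} σ_ij = 1.53
σ²_T = 6.66 + 2 × 1.53 = 9.72
α = (k/(k−1))·(1 − Σσᵢ²/σ²_T) = (3/2)·(1 − 6.66/9.72) = 0.47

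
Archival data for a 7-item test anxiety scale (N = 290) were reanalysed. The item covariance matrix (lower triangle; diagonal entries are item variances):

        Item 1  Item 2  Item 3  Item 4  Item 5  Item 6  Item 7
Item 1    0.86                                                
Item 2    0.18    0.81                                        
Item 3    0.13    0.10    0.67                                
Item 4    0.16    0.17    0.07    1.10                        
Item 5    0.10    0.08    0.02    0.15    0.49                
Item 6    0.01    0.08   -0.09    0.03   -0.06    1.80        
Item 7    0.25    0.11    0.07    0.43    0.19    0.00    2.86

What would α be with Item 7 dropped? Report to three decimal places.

Remaining items: Item 1, Item 2, Item 3, Item 4, Item 5, Item 6 (k = 6).
ΣVar(i) = 0.86 + 0.81 + 0.67 + 1.10 + 0.49 + 1.80 = 5.73
total variance = 5.73 + 2 × 1.13 = 7.99
α (item deleted) = (6/5)·(1 − 5.73/7.99) = 0.339

α = 0.339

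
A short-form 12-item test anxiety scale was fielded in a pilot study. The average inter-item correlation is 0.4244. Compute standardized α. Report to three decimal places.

Standardized α = k·r̄ / (1 + (k−1)·r̄) = 12 × 0.4244 / (1 + 11 × 0.4244)
  = 5.0928 / 5.6684 = 0.898

α = 0.898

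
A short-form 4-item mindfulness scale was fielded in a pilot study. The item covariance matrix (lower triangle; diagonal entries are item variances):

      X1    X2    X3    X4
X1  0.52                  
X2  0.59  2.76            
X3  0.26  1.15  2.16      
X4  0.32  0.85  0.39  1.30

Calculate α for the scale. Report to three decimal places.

α = 0.685

ΣVar(i) = 0.52 + 2.76 + 2.16 + 1.30 = 6.74
Sum of the distinct covariances = 3.56
σ²_T = 6.74 + 2 × 3.56 = 13.86
α = (k/(k−1))·(1 − ΣVar(i)/σ²_T) = (4/3)·(1 − 6.74/13.86) = 0.685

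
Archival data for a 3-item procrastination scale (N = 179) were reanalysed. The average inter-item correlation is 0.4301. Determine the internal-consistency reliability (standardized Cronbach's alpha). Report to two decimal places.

α = 0.69

Standardized α = k·r̄ / (1 + (k−1)·r̄) = 3 × 0.4301 / (1 + 2 × 0.4301)
  = 1.2903 / 1.8602 = 0.69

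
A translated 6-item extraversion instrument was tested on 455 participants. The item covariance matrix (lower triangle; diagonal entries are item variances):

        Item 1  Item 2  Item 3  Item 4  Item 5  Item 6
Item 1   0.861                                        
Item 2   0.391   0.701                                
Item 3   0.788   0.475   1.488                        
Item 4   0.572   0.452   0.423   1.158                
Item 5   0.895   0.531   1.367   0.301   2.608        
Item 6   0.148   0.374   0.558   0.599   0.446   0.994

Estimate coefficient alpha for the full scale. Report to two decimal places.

coefficient alpha = 0.82

ΣVar(i) = 0.861 + 0.701 + 1.488 + 1.158 + 2.608 + 0.994 = 7.810
Sum of the distinct covariances = 8.320
σ²_T = 7.810 + 2 × 8.320 = 24.450
α = (k/(k−1))·(1 − ΣVar(i)/σ²_T) = (6/5)·(1 − 7.810/24.450) = 0.82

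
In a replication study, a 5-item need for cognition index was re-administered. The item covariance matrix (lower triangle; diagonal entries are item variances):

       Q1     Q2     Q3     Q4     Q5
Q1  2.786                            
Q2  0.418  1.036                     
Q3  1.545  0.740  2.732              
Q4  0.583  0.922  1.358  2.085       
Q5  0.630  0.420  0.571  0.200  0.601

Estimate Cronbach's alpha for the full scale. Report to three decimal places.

ΣVar(i) = 2.786 + 1.036 + 2.732 + 2.085 + 0.601 = 9.240
Sum of the distinct covariances = 7.387
σ²_total = 9.240 + 2 × 7.387 = 24.014
α = (k/(k−1))·(1 − ΣVar(i)/σ²_total) = (5/4)·(1 − 9.240/24.014) = 0.769

α = 0.769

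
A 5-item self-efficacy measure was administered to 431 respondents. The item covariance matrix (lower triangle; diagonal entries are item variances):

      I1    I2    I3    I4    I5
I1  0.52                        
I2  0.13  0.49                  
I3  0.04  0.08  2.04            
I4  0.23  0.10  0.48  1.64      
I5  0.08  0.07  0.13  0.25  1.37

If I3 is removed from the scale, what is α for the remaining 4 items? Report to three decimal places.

Remaining items: I1, I2, I4, I5 (k = 4).
sum of item variances = 0.52 + 0.49 + 1.64 + 1.37 = 4.02
σ²_T = 4.02 + 2 × 0.86 = 5.74
α (item deleted) = (4/3)·(1 − 4.02/5.74) = 0.400

α = 0.400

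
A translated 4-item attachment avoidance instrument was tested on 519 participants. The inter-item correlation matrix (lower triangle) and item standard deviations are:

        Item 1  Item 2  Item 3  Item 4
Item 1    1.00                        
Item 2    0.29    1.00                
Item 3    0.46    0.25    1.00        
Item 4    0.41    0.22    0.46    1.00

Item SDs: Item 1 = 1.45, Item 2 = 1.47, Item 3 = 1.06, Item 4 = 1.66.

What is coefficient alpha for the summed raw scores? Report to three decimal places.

coefficient alpha = 0.665

Σσ²ᵢ = 1.45² + 1.47² + 1.06² + 1.66² = 8.1426
Covariances σ_ij = r_ij · s_i · s_j:
  σ(Item 1,Item 2) = 0.29 × 1.45 × 1.47 = 0.6181
  σ(Item 1,Item 3) = 0.46 × 1.45 × 1.06 = 0.7070
  σ(Item 1,Item 4) = 0.41 × 1.45 × 1.66 = 0.9869
  σ(Item 2,Item 3) = 0.25 × 1.47 × 1.06 = 0.3896
  σ(Item 2,Item 4) = 0.22 × 1.47 × 1.66 = 0.5368
  σ(Item 3,Item 4) = 0.46 × 1.06 × 1.66 = 0.8094
σ²_T = Σσ²ᵢ + 2·Σσ_ij = 8.1426 + 2 × 4.0478 = 16.2382
α = (4/3)·(1 − 8.1426/16.2382) = 0.665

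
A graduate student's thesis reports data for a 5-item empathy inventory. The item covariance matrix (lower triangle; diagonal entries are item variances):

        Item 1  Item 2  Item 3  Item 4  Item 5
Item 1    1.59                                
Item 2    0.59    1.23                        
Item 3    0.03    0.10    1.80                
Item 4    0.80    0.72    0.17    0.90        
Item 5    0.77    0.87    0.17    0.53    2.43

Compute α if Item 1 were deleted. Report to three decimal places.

Remaining items: Item 2, Item 3, Item 4, Item 5 (k = 4).
Σσᵢ² = 1.23 + 1.80 + 0.90 + 2.43 = 6.36
σ²_total = 6.36 + 2 × 2.56 = 11.48
α (item deleted) = (4/3)·(1 − 6.36/11.48) = 0.595

α = 0.595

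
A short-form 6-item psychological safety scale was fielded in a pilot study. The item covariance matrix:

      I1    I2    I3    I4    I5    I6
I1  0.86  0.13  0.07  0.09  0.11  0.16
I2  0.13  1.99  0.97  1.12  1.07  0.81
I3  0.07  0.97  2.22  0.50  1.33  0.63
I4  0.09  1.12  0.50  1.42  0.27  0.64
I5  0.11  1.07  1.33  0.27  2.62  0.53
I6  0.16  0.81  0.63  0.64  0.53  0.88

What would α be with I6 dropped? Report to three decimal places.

α = 0.693

Remaining items: I1, I2, I3, I4, I5 (k = 5).
ΣVar(i) = 0.86 + 1.99 + 2.22 + 1.42 + 2.62 = 9.11
σ²_T = 9.11 + 2 × 5.66 = 20.43
α (item deleted) = (5/4)·(1 − 9.11/20.43) = 0.693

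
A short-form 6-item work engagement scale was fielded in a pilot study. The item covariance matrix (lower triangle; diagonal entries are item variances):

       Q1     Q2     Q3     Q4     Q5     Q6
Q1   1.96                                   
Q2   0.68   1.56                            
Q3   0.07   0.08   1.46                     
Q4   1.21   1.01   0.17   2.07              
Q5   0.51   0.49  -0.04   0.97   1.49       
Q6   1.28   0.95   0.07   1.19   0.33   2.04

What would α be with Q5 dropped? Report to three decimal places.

Remaining items: Q1, Q2, Q3, Q4, Q6 (k = 5).
Σσ²ᵢ = 1.96 + 1.56 + 1.46 + 2.07 + 2.04 = 9.09
total variance = 9.09 + 2 × 6.71 = 22.51
α (item deleted) = (5/4)·(1 − 9.09/22.51) = 0.745

α = 0.745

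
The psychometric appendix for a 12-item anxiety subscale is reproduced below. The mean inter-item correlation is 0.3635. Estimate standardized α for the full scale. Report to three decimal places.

Standardized α = k·r̄ / (1 + (k−1)·r̄) = 12 × 0.3635 / (1 + 11 × 0.3635)
  = 4.3620 / 4.9985 = 0.873

α = 0.873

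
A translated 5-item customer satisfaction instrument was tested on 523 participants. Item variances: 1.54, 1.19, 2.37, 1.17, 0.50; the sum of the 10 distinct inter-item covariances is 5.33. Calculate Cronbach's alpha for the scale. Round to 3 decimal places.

ΣVar(i) = 1.54 + 1.19 + 2.37 + 1.17 + 0.50 = 6.77
Sum of distinct covariances = 5.33
σ²_T = ΣVar(i) + 2·Σcov = 6.77 + 2 × 5.33 = 17.43
α = (5/4)·(1 − 6.77/17.43) = 0.764

α = 0.764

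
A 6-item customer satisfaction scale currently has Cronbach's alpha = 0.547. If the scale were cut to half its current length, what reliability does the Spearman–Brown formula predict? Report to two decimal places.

predicted reliability = 0.38

Length factor m = 1/2
α' = m·α / (1 − (1−m)·α)
   = 1/2 × 0.547 / (1 − (1 − 1/2) × 0.547)
   = 0.2735 / 0.7265 = 0.38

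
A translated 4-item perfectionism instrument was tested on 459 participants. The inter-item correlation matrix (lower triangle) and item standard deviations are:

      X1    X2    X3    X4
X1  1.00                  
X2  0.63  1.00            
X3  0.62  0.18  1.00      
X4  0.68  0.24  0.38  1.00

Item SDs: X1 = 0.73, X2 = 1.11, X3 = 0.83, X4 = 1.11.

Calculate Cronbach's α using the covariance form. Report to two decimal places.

Σσ²ᵢ = 0.73² + 1.11² + 0.83² + 1.11² = 3.6860
Covariances σ_ij = r_ij · s_i · s_j:
  σ(X1,X2) = 0.63 × 0.73 × 1.11 = 0.5105
  σ(X1,X3) = 0.62 × 0.73 × 0.83 = 0.3757
  σ(X1,X4) = 0.68 × 0.73 × 1.11 = 0.5510
  σ(X2,X3) = 0.18 × 1.11 × 0.83 = 0.1658
  σ(X2,X4) = 0.24 × 1.11 × 1.11 = 0.2957
  σ(X3,X4) = 0.38 × 0.83 × 1.11 = 0.3501
σ²_T = Σσ²ᵢ + 2·Σσ_ij = 3.6860 + 2 × 2.2488 = 8.1836
α = (4/3)·(1 − 3.6860/8.1836) = 0.73

α = 0.73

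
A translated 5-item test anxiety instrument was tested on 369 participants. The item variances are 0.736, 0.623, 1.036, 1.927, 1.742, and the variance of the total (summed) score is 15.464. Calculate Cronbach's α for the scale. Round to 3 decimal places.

α = 0.760

sum of item variances = 0.736 + 0.623 + 1.036 + 1.927 + 1.742 = 6.064
α = (k/(k−1))·(1 − sum of item variances/σ²_T) = (5/4)·(1 − 6.064/15.464) = 0.760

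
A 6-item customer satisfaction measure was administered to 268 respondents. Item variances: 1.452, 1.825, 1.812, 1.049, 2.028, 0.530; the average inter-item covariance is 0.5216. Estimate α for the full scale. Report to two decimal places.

Σσ²ᵢ = 1.452 + 1.825 + 1.812 + 1.049 + 2.028 + 0.530 = 8.696
Sum of the 15 distinct covariances = 15 × 0.5216 = 7.8240
σ²_total = Σσ²ᵢ + 2·Σcov = 8.696 + 2 × 7.8240 = 24.3440
α = (6/5)·(1 − 8.696/24.3440) = 0.77

α = 0.77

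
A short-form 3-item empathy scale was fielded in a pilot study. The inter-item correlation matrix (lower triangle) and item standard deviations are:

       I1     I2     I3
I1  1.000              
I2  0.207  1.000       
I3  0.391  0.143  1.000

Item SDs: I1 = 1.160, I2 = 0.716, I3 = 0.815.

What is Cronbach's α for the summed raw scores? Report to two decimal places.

Cronbach's α = 0.50

Σσ²ᵢ = 1.160² + 0.716² + 0.815² = 2.5225
Covariances σ_ij = r_ij · s_i · s_j:
  σ(I1,I2) = 0.207 × 1.160 × 0.716 = 0.1719
  σ(I1,I3) = 0.391 × 1.160 × 0.815 = 0.3697
  σ(I2,I3) = 0.143 × 0.716 × 0.815 = 0.0834
σ²_T = Σσ²ᵢ + 2·Σσ_ij = 2.5225 + 2 × 0.6250 = 3.7725
α = (3/2)·(1 − 2.5225/3.7725) = 0.50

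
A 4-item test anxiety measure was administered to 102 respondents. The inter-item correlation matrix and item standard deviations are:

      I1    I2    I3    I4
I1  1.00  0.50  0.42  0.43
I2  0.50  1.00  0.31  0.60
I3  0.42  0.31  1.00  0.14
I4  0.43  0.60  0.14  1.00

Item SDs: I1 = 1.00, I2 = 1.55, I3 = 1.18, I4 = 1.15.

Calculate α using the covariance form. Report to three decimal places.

Σσ²ᵢ = 1.00² + 1.55² + 1.18² + 1.15² = 6.1174
Covariances σ_ij = r_ij · s_i · s_j:
  σ(I1,I2) = 0.50 × 1.00 × 1.55 = 0.7750
  σ(I1,I3) = 0.42 × 1.00 × 1.18 = 0.4956
  σ(I1,I4) = 0.43 × 1.00 × 1.15 = 0.4945
  σ(I2,I3) = 0.31 × 1.55 × 1.18 = 0.5670
  σ(I2,I4) = 0.60 × 1.55 × 1.15 = 1.0695
  σ(I3,I4) = 0.14 × 1.18 × 1.15 = 0.1900
σ²_T = Σσ²ᵢ + 2·Σσ_ij = 6.1174 + 2 × 3.5916 = 13.3006
α = (4/3)·(1 − 6.1174/13.3006) = 0.720

α = 0.720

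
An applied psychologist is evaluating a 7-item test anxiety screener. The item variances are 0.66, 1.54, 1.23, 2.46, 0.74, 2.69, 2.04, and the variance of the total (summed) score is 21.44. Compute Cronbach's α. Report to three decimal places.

α = 0.549

Σσᵢ² = 0.66 + 1.54 + 1.23 + 2.46 + 0.74 + 2.69 + 2.04 = 11.36
α = (k/(k−1))·(1 − Σσᵢ²/Var(T)) = (7/6)·(1 − 11.36/21.44) = 0.549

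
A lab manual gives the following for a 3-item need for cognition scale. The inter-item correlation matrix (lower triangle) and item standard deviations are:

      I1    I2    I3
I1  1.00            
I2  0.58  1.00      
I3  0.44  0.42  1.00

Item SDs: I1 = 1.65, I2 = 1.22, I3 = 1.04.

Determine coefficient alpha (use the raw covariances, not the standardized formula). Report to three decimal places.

coefficient alpha = 0.722

Σσ²ᵢ = 1.65² + 1.22² + 1.04² = 5.2925
Covariances σ_ij = r_ij · s_i · s_j:
  σ(I1,I2) = 0.58 × 1.65 × 1.22 = 1.1675
  σ(I1,I3) = 0.44 × 1.65 × 1.04 = 0.7550
  σ(I2,I3) = 0.42 × 1.22 × 1.04 = 0.5329
σ²_T = Σσ²ᵢ + 2·Σσ_ij = 5.2925 + 2 × 2.4554 = 10.2033
α = (3/2)·(1 − 5.2925/10.2033) = 0.722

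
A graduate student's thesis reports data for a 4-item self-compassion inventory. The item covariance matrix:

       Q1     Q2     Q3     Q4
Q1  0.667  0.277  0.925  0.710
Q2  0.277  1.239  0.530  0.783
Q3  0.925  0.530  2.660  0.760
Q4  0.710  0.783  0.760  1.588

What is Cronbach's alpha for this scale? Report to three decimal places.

Cronbach's alpha = 0.752

Σσ²ᵢ = 0.667 + 1.239 + 2.660 + 1.588 = 6.154
Sum of the distinct covariances = 3.985
σ²_T = 6.154 + 2 × 3.985 = 14.124
α = (k/(k−1))·(1 − Σσ²ᵢ/σ²_T) = (4/3)·(1 − 6.154/14.124) = 0.752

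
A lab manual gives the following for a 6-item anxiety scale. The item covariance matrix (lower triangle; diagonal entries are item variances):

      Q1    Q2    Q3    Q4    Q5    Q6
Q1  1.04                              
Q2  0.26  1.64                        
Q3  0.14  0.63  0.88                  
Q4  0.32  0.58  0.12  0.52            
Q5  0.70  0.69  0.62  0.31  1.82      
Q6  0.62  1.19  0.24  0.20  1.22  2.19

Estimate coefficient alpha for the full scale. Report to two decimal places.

Σσ²ᵢ = 1.04 + 1.64 + 0.88 + 0.52 + 1.82 + 2.19 = 8.09
Sum of the distinct covariances = 7.84
total variance = 8.09 + 2 × 7.84 = 23.77
α = (k/(k−1))·(1 − Σσ²ᵢ/total variance) = (6/5)·(1 − 8.09/23.77) = 0.79

α = 0.79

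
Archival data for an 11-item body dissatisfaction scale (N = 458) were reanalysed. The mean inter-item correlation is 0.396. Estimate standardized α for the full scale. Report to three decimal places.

α = 0.878

Standardized α = k·r̄ / (1 + (k−1)·r̄) = 11 × 0.396 / (1 + 10 × 0.396)
  = 4.3560 / 4.9600 = 0.878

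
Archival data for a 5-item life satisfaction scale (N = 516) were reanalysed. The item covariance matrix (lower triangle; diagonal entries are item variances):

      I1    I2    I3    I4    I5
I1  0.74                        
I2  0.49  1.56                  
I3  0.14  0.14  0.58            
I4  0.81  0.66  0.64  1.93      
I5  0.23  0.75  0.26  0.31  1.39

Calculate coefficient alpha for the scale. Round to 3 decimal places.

ΣVar(i) = 0.74 + 1.56 + 0.58 + 1.93 + 1.39 = 6.20
Σ_{i<j} σ_ij = 4.43
total variance = 6.20 + 2 × 4.43 = 15.06
α = (k/(k−1))·(1 − ΣVar(i)/total variance) = (5/4)·(1 − 6.20/15.06) = 0.735

α = 0.735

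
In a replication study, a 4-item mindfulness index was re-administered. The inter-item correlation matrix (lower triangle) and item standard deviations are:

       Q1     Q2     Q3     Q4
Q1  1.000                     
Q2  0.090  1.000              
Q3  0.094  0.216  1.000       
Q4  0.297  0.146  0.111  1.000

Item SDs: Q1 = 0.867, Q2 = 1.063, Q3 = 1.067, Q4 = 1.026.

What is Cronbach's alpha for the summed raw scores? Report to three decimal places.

Σσ²ᵢ = 0.867² + 1.063² + 1.067² + 1.026² = 4.0728
Covariances σ_ij = r_ij · s_i · s_j:
  σ(Q1,Q2) = 0.090 × 0.867 × 1.063 = 0.0829
  σ(Q1,Q3) = 0.094 × 0.867 × 1.067 = 0.0870
  σ(Q1,Q4) = 0.297 × 0.867 × 1.026 = 0.2642
  σ(Q2,Q3) = 0.216 × 1.063 × 1.067 = 0.2450
  σ(Q2,Q4) = 0.146 × 1.063 × 1.026 = 0.1592
  σ(Q3,Q4) = 0.111 × 1.067 × 1.026 = 0.1215
σ²_T = Σσ²ᵢ + 2·Σσ_ij = 4.0728 + 2 × 0.9598 = 5.9924
α = (4/3)·(1 − 4.0728/5.9924) = 0.427

α = 0.427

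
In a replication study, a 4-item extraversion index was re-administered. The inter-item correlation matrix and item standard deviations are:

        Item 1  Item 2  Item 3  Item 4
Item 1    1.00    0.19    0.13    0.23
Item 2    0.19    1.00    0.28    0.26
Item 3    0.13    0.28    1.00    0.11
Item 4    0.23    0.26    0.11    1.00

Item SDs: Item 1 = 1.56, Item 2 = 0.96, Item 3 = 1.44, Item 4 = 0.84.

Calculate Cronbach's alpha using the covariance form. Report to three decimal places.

Σσ²ᵢ = 1.56² + 0.96² + 1.44² + 0.84² = 6.1344
Covariances σ_ij = r_ij · s_i · s_j:
  σ(Item 1,Item 2) = 0.19 × 1.56 × 0.96 = 0.2845
  σ(Item 1,Item 3) = 0.13 × 1.56 × 1.44 = 0.2920
  σ(Item 1,Item 4) = 0.23 × 1.56 × 0.84 = 0.3014
  σ(Item 2,Item 3) = 0.28 × 0.96 × 1.44 = 0.3871
  σ(Item 2,Item 4) = 0.26 × 0.96 × 0.84 = 0.2097
  σ(Item 3,Item 4) = 0.11 × 1.44 × 0.84 = 0.1331
σ²_T = Σσ²ᵢ + 2·Σσ_ij = 6.1344 + 2 × 1.6078 = 9.3500
α = (4/3)·(1 − 6.1344/9.3500) = 0.459

α = 0.459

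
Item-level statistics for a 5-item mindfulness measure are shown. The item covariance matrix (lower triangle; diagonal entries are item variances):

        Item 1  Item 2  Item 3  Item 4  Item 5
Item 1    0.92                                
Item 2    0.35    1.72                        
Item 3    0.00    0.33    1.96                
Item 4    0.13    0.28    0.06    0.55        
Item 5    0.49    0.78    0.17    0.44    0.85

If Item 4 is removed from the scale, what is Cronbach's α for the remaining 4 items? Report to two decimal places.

Remaining items: Item 1, Item 2, Item 3, Item 5 (k = 4).
Σσ²ᵢ = 0.92 + 1.72 + 1.96 + 0.85 = 5.45
σ²_T = 5.45 + 2 × 2.12 = 9.69
α (item deleted) = (4/3)·(1 − 5.45/9.69) = 0.58

Cronbach's α = 0.58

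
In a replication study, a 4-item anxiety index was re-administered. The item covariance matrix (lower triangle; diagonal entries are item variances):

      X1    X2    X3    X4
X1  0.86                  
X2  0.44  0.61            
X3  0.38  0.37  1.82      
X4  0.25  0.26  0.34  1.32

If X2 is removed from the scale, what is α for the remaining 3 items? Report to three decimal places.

Remaining items: X1, X3, X4 (k = 3).
sum of item variances = 0.86 + 1.82 + 1.32 = 4.00
Var(T) = 4.00 + 2 × 0.97 = 5.94
α (item deleted) = (3/2)·(1 − 4.00/5.94) = 0.490

α = 0.490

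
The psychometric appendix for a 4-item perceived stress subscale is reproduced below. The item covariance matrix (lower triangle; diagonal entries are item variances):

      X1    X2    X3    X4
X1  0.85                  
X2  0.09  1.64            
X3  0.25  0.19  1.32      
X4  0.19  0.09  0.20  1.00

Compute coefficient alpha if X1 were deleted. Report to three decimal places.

α = 0.293

Remaining items: X2, X3, X4 (k = 3).
Σσᵢ² = 1.64 + 1.32 + 1.00 = 3.96
total variance = 3.96 + 2 × 0.48 = 4.92
α (item deleted) = (3/2)·(1 − 3.96/4.92) = 0.293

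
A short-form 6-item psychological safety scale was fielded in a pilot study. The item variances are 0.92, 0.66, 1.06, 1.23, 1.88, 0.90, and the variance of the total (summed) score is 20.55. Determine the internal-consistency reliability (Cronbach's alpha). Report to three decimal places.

ΣVar(i) = 0.92 + 0.66 + 1.06 + 1.23 + 1.88 + 0.90 = 6.65
α = (k/(k−1))·(1 − ΣVar(i)/σ²_T) = (6/5)·(1 − 6.65/20.55) = 0.812

α = 0.812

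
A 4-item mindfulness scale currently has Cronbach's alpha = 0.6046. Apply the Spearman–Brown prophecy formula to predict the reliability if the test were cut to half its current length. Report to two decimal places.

predicted reliability = 0.43

Length factor m = 1/2
α' = m·α / (1 − (1−m)·α)
   = 1/2 × 0.6046 / (1 − (1 − 1/2) × 0.6046)
   = 0.3023 / 0.6977 = 0.43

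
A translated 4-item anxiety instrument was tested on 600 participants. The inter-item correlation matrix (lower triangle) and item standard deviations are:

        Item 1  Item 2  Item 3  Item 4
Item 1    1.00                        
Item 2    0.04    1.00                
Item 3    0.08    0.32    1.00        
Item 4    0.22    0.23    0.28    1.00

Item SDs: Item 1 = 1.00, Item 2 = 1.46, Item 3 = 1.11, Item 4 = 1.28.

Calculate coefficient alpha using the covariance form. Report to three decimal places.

coefficient alpha = 0.496

Σσ²ᵢ = 1.00² + 1.46² + 1.11² + 1.28² = 6.0021
Covariances σ_ij = r_ij · s_i · s_j:
  σ(Item 1,Item 2) = 0.04 × 1.00 × 1.46 = 0.0584
  σ(Item 1,Item 3) = 0.08 × 1.00 × 1.11 = 0.0888
  σ(Item 1,Item 4) = 0.22 × 1.00 × 1.28 = 0.2816
  σ(Item 2,Item 3) = 0.32 × 1.46 × 1.11 = 0.5186
  σ(Item 2,Item 4) = 0.23 × 1.46 × 1.28 = 0.4298
  σ(Item 3,Item 4) = 0.28 × 1.11 × 1.28 = 0.3978
σ²_T = Σσ²ᵢ + 2·Σσ_ij = 6.0021 + 2 × 1.7750 = 9.5521
α = (4/3)·(1 − 6.0021/9.5521) = 0.496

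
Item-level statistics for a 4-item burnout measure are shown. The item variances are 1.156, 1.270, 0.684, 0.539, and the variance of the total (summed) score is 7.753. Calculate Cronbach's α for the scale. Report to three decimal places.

α = 0.706

Σσ²ᵢ = 1.156 + 1.270 + 0.684 + 0.539 = 3.649
α = (k/(k−1))·(1 − Σσ²ᵢ/σ²_total) = (4/3)·(1 − 3.649/7.753) = 0.706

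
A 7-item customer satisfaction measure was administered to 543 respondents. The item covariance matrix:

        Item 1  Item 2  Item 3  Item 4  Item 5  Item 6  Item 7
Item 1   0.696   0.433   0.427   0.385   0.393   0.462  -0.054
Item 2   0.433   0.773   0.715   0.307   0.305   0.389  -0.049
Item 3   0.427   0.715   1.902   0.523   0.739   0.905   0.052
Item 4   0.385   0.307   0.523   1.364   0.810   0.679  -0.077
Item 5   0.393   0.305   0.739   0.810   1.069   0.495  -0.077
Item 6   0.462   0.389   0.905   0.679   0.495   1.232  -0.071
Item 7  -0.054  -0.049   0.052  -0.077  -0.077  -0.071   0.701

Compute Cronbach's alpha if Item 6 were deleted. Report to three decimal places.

α = 0.717

Remaining items: Item 1, Item 2, Item 3, Item 4, Item 5, Item 7 (k = 6).
sum of item variances = 0.696 + 0.773 + 1.902 + 1.364 + 1.069 + 0.701 = 6.505
σ²_T = 6.505 + 2 × 4.832 = 16.169
α (item deleted) = (6/5)·(1 − 6.505/16.169) = 0.717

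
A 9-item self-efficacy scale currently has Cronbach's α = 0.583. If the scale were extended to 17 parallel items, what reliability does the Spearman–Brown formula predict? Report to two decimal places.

Length factor m = 17/9 = 1.8889
α' = m·α / (1 + (m−1)·α)
   = 17/9 × 0.583 / (1 + (17/9 − 1) × 0.583)
   = 1.1012 / 1.5182 = 0.73

predicted reliability = 0.73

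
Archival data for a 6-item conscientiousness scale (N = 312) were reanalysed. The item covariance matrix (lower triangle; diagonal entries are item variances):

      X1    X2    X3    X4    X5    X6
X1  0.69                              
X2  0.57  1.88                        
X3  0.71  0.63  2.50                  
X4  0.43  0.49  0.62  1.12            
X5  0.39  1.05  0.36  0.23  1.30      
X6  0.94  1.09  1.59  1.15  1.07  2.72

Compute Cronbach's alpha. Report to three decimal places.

sum of item variances = 0.69 + 1.88 + 2.50 + 1.12 + 1.30 + 2.72 = 10.21
Sum of the distinct covariances = 11.32
σ²_total = 10.21 + 2 × 11.32 = 32.85
α = (k/(k−1))·(1 − sum of item variances/σ²_total) = (6/5)·(1 − 10.21/32.85) = 0.827

Cronbach's alpha = 0.827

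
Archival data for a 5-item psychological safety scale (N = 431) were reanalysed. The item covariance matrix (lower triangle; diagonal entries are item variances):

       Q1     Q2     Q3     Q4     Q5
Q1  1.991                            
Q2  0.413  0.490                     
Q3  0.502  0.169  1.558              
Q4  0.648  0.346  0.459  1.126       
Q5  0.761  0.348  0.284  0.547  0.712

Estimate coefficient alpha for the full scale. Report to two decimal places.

Σσᵢ² = 1.991 + 0.490 + 1.558 + 1.126 + 0.712 = 5.877
Σ_{i<j} σ_ij = 4.477
total variance = 5.877 + 2 × 4.477 = 14.831
α = (k/(k−1))·(1 − Σσᵢ²/total variance) = (5/4)·(1 − 5.877/14.831) = 0.75

coefficient alpha = 0.75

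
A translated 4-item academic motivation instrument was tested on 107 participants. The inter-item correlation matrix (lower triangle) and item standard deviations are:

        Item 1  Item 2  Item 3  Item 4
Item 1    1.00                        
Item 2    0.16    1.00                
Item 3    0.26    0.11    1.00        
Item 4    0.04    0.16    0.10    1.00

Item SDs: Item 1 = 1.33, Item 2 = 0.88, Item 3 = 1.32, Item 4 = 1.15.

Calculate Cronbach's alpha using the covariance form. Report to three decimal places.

α = 0.387

Σσ²ᵢ = 1.33² + 0.88² + 1.32² + 1.15² = 5.6082
Covariances σ_ij = r_ij · s_i · s_j:
  σ(Item 1,Item 2) = 0.16 × 1.33 × 0.88 = 0.1873
  σ(Item 1,Item 3) = 0.26 × 1.33 × 1.32 = 0.4565
  σ(Item 1,Item 4) = 0.04 × 1.33 × 1.15 = 0.0612
  σ(Item 2,Item 3) = 0.11 × 0.88 × 1.32 = 0.1278
  σ(Item 2,Item 4) = 0.16 × 0.88 × 1.15 = 0.1619
  σ(Item 3,Item 4) = 0.10 × 1.32 × 1.15 = 0.1518
σ²_T = Σσ²ᵢ + 2·Σσ_ij = 5.6082 + 2 × 1.1465 = 7.9012
α = (4/3)·(1 − 5.6082/7.9012) = 0.387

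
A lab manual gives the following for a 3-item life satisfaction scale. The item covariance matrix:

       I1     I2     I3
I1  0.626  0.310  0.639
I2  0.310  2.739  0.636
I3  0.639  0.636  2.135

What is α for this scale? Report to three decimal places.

Σσ²ᵢ = 0.626 + 2.739 + 2.135 = 5.500
Σ_{i<j} σ_ij = 1.585
total variance = 5.500 + 2 × 1.585 = 8.670
α = (k/(k−1))·(1 − Σσ²ᵢ/total variance) = (3/2)·(1 − 5.500/8.670) = 0.548

α = 0.548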